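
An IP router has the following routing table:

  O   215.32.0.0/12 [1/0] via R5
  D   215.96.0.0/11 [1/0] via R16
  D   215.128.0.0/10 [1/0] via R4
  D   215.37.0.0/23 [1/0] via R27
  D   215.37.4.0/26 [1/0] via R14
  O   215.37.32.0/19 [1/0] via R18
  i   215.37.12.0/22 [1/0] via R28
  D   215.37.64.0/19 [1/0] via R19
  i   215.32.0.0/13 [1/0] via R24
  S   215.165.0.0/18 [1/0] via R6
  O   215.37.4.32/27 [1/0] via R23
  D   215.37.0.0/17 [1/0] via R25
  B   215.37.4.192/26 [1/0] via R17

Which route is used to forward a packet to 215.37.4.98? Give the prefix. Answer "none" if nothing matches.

Entries matching 215.37.4.98:
  215.32.0.0/12 (215.32.0.0 - 215.47.255.255)
  215.32.0.0/13 (215.32.0.0 - 215.39.255.255)
  215.37.0.0/17 (215.37.0.0 - 215.37.127.255)
Most specific is 215.37.0.0/17.

215.37.0.0/17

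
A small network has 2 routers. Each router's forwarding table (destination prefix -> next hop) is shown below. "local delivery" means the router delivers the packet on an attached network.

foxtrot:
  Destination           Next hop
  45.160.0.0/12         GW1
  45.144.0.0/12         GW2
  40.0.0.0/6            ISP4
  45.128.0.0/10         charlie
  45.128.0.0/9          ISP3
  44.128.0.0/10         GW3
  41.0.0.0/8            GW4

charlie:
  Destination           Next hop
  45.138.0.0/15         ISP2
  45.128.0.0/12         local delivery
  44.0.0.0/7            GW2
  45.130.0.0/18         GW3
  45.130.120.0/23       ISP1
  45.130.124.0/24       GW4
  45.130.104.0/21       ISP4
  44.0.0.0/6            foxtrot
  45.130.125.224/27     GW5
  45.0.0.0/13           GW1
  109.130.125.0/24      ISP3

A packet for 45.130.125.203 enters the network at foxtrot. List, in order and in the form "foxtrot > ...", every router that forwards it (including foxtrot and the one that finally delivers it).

foxtrot > charlie

At foxtrot: longest match for 45.130.125.203 is 45.128.0.0/10 -> charlie
At charlie: longest match for 45.130.125.203 is 45.128.0.0/12 -> local delivery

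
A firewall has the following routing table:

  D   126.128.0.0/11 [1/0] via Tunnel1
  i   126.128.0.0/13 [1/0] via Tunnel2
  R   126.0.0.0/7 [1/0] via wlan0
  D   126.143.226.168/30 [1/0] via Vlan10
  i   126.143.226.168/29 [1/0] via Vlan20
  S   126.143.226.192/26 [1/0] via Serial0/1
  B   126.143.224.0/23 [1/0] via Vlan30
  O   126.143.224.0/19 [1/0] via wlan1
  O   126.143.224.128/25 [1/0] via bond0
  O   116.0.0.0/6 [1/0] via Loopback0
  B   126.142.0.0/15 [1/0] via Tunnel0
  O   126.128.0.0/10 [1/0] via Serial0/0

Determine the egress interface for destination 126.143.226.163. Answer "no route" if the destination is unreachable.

Routes whose prefix contains 126.143.226.163:
  126.0.0.0/7 (126.0.0.0 - 127.255.255.255) -> wlan0
  126.128.0.0/10 (126.128.0.0 - 126.191.255.255) -> Serial0/0
  126.128.0.0/11 (126.128.0.0 - 126.159.255.255) -> Tunnel1
  126.142.0.0/15 (126.142.0.0 - 126.143.255.255) -> Tunnel0
  126.143.224.0/19 (126.143.224.0 - 126.143.255.255) -> wlan1
More-specific entries that do NOT match:
  126.143.226.168/30 (126.143.226.168 - 126.143.226.171) does not contain 126.143.226.163
  126.143.226.168/29 (126.143.226.168 - 126.143.226.175) does not contain 126.143.226.163
  126.143.226.192/26 (126.143.226.192 - 126.143.226.255) does not contain 126.143.226.163
  126.143.224.128/25 (126.143.224.128 - 126.143.224.255) does not contain 126.143.226.163
  126.143.224.0/23 (126.143.224.0 - 126.143.225.255) does not contain 126.143.226.163
Longest matching prefix is /19 -> interface wlan1.

wlan1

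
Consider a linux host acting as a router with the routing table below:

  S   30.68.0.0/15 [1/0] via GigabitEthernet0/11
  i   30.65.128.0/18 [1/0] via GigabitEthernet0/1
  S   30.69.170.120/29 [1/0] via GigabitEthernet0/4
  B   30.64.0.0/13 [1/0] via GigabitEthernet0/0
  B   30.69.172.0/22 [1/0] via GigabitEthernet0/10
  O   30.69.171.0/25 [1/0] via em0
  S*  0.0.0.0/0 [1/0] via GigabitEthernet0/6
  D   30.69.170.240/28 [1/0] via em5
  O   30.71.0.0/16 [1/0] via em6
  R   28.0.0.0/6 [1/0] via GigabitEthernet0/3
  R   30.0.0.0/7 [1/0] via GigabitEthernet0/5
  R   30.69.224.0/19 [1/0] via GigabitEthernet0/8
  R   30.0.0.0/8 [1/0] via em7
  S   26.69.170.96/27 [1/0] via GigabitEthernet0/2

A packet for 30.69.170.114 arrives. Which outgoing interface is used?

GigabitEthernet0/11

Routes whose prefix contains 30.69.170.114:
  0.0.0.0/0 (default, matches everything) -> GigabitEthernet0/6
  28.0.0.0/6 (28.0.0.0 - 31.255.255.255) -> GigabitEthernet0/3
  30.0.0.0/7 (30.0.0.0 - 31.255.255.255) -> GigabitEthernet0/5
  30.0.0.0/8 (30.0.0.0 - 30.255.255.255) -> em7
  30.64.0.0/13 (30.64.0.0 - 30.71.255.255) -> GigabitEthernet0/0
  30.68.0.0/15 (30.68.0.0 - 30.69.255.255) -> GigabitEthernet0/11
More-specific entries that do NOT match:
  30.69.170.120/29 (30.69.170.120 - 30.69.170.127) does not contain 30.69.170.114
  30.69.170.240/28 (30.69.170.240 - 30.69.170.255) does not contain 30.69.170.114
  26.69.170.96/27 (26.69.170.96 - 26.69.170.127) does not contain 30.69.170.114
  30.69.171.0/25 (30.69.171.0 - 30.69.171.127) does not contain 30.69.170.114
  30.69.172.0/22 (30.69.172.0 - 30.69.175.255) does not contain 30.69.170.114
  30.69.224.0/19 (30.69.224.0 - 30.69.255.255) does not contain 30.69.170.114
  30.65.128.0/18 (30.65.128.0 - 30.65.191.255) does not contain 30.69.170.114
  30.71.0.0/16 (30.71.0.0 - 30.71.255.255) does not contain 30.69.170.114
Longest matching prefix is /15 -> interface GigabitEthernet0/11.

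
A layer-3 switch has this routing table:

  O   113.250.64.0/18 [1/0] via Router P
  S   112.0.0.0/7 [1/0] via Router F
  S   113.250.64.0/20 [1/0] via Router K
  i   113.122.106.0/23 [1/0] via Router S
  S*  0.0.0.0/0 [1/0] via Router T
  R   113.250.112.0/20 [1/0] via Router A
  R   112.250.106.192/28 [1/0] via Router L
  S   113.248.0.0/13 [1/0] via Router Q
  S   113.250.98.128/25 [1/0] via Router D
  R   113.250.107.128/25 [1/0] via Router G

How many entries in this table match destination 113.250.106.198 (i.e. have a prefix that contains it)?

Prefixes containing 113.250.106.198:
  0.0.0.0/0 (default, matches everything)
  112.0.0.0/7 (112.0.0.0 - 113.255.255.255)
  113.248.0.0/13 (113.248.0.0 - 113.255.255.255)
  113.250.64.0/18 (113.250.64.0 - 113.250.127.255)
Total matching entries: 4.

4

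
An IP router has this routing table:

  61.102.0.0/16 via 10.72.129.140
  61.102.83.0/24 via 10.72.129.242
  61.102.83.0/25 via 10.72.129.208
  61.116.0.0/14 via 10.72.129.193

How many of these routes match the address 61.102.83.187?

Prefixes containing 61.102.83.187:
  61.102.0.0/16 (61.102.0.0 - 61.102.255.255)
  61.102.83.0/24 (61.102.83.0 - 61.102.83.255)
Total matching entries: 2.

2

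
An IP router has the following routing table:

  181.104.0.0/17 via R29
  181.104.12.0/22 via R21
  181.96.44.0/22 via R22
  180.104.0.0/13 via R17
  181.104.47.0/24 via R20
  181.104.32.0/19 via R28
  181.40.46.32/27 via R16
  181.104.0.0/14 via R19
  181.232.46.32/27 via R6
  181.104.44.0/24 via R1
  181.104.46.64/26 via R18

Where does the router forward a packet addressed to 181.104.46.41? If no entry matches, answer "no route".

Routes whose prefix contains 181.104.46.41:
  181.104.0.0/14 (181.104.0.0 - 181.107.255.255) -> R19
  181.104.0.0/17 (181.104.0.0 - 181.104.127.255) -> R29
  181.104.32.0/19 (181.104.32.0 - 181.104.63.255) -> R28
More-specific entries that do NOT match:
  181.40.46.32/27 (181.40.46.32 - 181.40.46.63) does not contain 181.104.46.41
  181.232.46.32/27 (181.232.46.32 - 181.232.46.63) does not contain 181.104.46.41
  181.104.46.64/26 (181.104.46.64 - 181.104.46.127) does not contain 181.104.46.41
  181.104.47.0/24 (181.104.47.0 - 181.104.47.255) does not contain 181.104.46.41
  181.104.44.0/24 (181.104.44.0 - 181.104.44.255) does not contain 181.104.46.41
  181.104.12.0/22 (181.104.12.0 - 181.104.15.255) does not contain 181.104.46.41
  181.96.44.0/22 (181.96.44.0 - 181.96.47.255) does not contain 181.104.46.41
Longest matching prefix is /19 -> next hop R28.

R28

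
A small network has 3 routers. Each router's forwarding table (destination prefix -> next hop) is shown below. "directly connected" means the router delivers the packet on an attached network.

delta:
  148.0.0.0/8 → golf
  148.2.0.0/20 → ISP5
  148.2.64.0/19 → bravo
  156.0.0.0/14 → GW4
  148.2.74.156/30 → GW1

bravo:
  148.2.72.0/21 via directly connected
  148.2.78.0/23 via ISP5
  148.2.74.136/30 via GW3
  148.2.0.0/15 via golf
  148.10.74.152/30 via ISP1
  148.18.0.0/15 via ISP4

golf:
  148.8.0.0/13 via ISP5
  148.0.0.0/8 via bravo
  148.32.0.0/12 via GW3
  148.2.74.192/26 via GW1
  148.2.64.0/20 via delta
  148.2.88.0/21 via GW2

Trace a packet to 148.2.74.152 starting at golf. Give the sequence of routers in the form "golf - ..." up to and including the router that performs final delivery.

At golf: longest match for 148.2.74.152 is 148.2.64.0/20 -> delta
At delta: longest match for 148.2.74.152 is 148.2.64.0/19 -> bravo
At bravo: longest match for 148.2.74.152 is 148.2.72.0/21 -> directly connected

golf - delta - bravo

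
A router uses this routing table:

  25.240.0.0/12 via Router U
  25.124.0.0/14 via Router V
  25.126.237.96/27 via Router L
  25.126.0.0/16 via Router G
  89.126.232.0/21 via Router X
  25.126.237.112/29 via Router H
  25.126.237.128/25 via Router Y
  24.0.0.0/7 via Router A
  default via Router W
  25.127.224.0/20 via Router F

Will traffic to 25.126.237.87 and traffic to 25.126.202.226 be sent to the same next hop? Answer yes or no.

25.126.237.87: longest match 25.126.0.0/16 -> Router G
25.126.202.226: longest match 25.126.0.0/16 -> Router G

yes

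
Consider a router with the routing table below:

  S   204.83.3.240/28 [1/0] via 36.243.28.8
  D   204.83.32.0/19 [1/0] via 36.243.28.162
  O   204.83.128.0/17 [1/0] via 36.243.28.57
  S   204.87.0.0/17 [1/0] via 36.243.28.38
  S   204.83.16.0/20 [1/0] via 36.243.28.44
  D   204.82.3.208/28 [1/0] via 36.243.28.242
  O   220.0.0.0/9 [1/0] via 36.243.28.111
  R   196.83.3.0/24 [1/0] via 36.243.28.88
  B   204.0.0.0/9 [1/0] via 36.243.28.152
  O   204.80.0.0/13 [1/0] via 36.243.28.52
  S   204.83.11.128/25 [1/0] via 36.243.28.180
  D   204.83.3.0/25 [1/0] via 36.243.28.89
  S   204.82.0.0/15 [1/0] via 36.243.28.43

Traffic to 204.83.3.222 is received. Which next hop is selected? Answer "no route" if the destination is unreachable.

36.243.28.43

Routes whose prefix contains 204.83.3.222:
  204.0.0.0/9 (204.0.0.0 - 204.127.255.255) -> 36.243.28.152
  204.80.0.0/13 (204.80.0.0 - 204.87.255.255) -> 36.243.28.52
  204.82.0.0/15 (204.82.0.0 - 204.83.255.255) -> 36.243.28.43
More-specific entries that do NOT match:
  204.83.3.240/28 (204.83.3.240 - 204.83.3.255) does not contain 204.83.3.222
  204.82.3.208/28 (204.82.3.208 - 204.82.3.223) does not contain 204.83.3.222
  204.83.11.128/25 (204.83.11.128 - 204.83.11.255) does not contain 204.83.3.222
  204.83.3.0/25 (204.83.3.0 - 204.83.3.127) does not contain 204.83.3.222
  196.83.3.0/24 (196.83.3.0 - 196.83.3.255) does not contain 204.83.3.222
  204.83.16.0/20 (204.83.16.0 - 204.83.31.255) does not contain 204.83.3.222
  204.83.32.0/19 (204.83.32.0 - 204.83.63.255) does not contain 204.83.3.222
  204.83.128.0/17 (204.83.128.0 - 204.83.255.255) does not contain 204.83.3.222
  204.87.0.0/17 (204.87.0.0 - 204.87.127.255) does not contain 204.83.3.222
Longest matching prefix is /15 -> next hop 36.243.28.43.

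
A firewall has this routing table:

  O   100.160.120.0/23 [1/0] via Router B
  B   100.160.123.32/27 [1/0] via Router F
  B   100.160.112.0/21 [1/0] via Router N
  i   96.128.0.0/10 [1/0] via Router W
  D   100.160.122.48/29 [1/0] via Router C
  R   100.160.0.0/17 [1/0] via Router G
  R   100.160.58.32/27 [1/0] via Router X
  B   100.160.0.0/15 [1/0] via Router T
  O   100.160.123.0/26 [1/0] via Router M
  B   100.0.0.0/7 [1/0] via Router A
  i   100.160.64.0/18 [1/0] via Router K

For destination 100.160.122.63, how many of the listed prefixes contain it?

4

Prefixes containing 100.160.122.63:
  100.0.0.0/7 (100.0.0.0 - 101.255.255.255)
  100.160.0.0/15 (100.160.0.0 - 100.161.255.255)
  100.160.0.0/17 (100.160.0.0 - 100.160.127.255)
  100.160.64.0/18 (100.160.64.0 - 100.160.127.255)
Total matching entries: 4.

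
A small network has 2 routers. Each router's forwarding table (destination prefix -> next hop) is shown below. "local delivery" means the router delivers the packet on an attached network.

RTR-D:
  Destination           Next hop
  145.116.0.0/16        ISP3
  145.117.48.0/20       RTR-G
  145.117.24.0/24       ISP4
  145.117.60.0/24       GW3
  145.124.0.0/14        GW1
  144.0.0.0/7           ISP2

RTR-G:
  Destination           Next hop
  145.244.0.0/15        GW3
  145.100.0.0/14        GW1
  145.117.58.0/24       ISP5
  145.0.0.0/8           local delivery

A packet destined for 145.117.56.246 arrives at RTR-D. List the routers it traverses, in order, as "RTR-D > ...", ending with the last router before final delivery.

At RTR-D: longest match for 145.117.56.246 is 145.117.48.0/20 -> RTR-G
At RTR-G: longest match for 145.117.56.246 is 145.0.0.0/8 -> local delivery

RTR-D > RTR-G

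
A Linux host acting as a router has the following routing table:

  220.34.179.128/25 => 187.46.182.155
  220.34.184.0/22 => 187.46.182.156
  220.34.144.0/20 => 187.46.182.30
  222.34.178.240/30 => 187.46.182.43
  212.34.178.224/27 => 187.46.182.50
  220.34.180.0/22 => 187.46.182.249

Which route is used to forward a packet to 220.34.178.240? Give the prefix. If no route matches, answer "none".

220.34.178.240 is outside every listed prefix and there is no default route.

none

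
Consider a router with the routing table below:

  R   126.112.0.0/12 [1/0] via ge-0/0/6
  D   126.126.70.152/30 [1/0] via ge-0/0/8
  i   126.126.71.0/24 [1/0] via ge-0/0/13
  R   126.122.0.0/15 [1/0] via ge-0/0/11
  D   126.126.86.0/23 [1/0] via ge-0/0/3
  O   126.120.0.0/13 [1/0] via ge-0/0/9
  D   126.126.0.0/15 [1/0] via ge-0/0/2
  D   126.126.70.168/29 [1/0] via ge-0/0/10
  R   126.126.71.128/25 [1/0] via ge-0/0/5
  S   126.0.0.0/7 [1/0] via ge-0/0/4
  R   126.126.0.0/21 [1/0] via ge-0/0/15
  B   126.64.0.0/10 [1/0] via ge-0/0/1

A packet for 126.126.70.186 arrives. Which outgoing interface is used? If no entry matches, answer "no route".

ge-0/0/2

Routes whose prefix contains 126.126.70.186:
  126.0.0.0/7 (126.0.0.0 - 127.255.255.255) -> ge-0/0/4
  126.64.0.0/10 (126.64.0.0 - 126.127.255.255) -> ge-0/0/1
  126.112.0.0/12 (126.112.0.0 - 126.127.255.255) -> ge-0/0/6
  126.120.0.0/13 (126.120.0.0 - 126.127.255.255) -> ge-0/0/9
  126.126.0.0/15 (126.126.0.0 - 126.127.255.255) -> ge-0/0/2
More-specific entries that do NOT match:
  126.126.70.152/30 (126.126.70.152 - 126.126.70.155) does not contain 126.126.70.186
  126.126.70.168/29 (126.126.70.168 - 126.126.70.175) does not contain 126.126.70.186
  126.126.71.128/25 (126.126.71.128 - 126.126.71.255) does not contain 126.126.70.186
  126.126.71.0/24 (126.126.71.0 - 126.126.71.255) does not contain 126.126.70.186
  126.126.86.0/23 (126.126.86.0 - 126.126.87.255) does not contain 126.126.70.186
  126.126.0.0/21 (126.126.0.0 - 126.126.7.255) does not contain 126.126.70.186
Longest matching prefix is /15 -> interface ge-0/0/2.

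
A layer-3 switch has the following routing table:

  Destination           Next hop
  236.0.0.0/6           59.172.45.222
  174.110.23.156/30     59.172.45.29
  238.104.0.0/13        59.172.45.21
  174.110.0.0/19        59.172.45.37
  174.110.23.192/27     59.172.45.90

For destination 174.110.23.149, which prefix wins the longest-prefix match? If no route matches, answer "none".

174.110.0.0/19

Entries matching 174.110.23.149:
  174.110.0.0/19 (174.110.0.0 - 174.110.31.255)
Most specific is 174.110.0.0/19.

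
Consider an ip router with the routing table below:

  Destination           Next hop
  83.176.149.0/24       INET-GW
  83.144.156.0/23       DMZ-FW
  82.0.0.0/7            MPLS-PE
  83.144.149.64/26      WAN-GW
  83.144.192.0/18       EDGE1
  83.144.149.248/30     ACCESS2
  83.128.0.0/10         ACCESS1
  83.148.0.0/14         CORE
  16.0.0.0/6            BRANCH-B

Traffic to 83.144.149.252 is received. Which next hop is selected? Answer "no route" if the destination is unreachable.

Routes whose prefix contains 83.144.149.252:
  82.0.0.0/7 (82.0.0.0 - 83.255.255.255) -> MPLS-PE
  83.128.0.0/10 (83.128.0.0 - 83.191.255.255) -> ACCESS1
More-specific entries that do NOT match:
  83.144.149.248/30 (83.144.149.248 - 83.144.149.251) does not contain 83.144.149.252
  83.144.149.64/26 (83.144.149.64 - 83.144.149.127) does not contain 83.144.149.252
  83.176.149.0/24 (83.176.149.0 - 83.176.149.255) does not contain 83.144.149.252
  83.144.156.0/23 (83.144.156.0 - 83.144.157.255) does not contain 83.144.149.252
  83.144.192.0/18 (83.144.192.0 - 83.144.255.255) does not contain 83.144.149.252
  83.148.0.0/14 (83.148.0.0 - 83.151.255.255) does not contain 83.144.149.252
Longest matching prefix is /10 -> next hop ACCESS1.

ACCESS1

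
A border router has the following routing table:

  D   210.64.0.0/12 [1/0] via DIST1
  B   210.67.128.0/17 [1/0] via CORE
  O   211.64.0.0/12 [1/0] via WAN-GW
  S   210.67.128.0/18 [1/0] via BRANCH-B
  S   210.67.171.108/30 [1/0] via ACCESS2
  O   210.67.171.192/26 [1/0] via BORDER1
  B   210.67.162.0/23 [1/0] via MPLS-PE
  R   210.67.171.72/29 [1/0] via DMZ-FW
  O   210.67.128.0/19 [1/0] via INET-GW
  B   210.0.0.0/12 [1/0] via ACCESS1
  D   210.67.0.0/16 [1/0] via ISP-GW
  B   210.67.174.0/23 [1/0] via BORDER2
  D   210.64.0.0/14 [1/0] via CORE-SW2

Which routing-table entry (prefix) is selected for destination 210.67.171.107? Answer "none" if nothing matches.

Entries matching 210.67.171.107:
  210.64.0.0/12 (210.64.0.0 - 210.79.255.255)
  210.64.0.0/14 (210.64.0.0 - 210.67.255.255)
  210.67.0.0/16 (210.67.0.0 - 210.67.255.255)
  210.67.128.0/17 (210.67.128.0 - 210.67.255.255)
  210.67.128.0/18 (210.67.128.0 - 210.67.191.255)
Most specific is 210.67.128.0/18.

210.67.128.0/18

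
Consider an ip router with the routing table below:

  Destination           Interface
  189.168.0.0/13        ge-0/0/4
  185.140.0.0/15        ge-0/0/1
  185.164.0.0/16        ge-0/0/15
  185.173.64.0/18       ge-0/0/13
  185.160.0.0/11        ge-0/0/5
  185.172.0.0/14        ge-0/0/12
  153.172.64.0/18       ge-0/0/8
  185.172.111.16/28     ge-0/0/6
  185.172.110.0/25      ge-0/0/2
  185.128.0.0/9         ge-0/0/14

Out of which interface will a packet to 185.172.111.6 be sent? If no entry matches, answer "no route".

Routes whose prefix contains 185.172.111.6:
  185.128.0.0/9 (185.128.0.0 - 185.255.255.255) -> ge-0/0/14
  185.160.0.0/11 (185.160.0.0 - 185.191.255.255) -> ge-0/0/5
  185.172.0.0/14 (185.172.0.0 - 185.175.255.255) -> ge-0/0/12
More-specific entries that do NOT match:
  185.172.111.16/28 (185.172.111.16 - 185.172.111.31) does not contain 185.172.111.6
  185.172.110.0/25 (185.172.110.0 - 185.172.110.127) does not contain 185.172.111.6
  185.173.64.0/18 (185.173.64.0 - 185.173.127.255) does not contain 185.172.111.6
  153.172.64.0/18 (153.172.64.0 - 153.172.127.255) does not contain 185.172.111.6
  185.164.0.0/16 (185.164.0.0 - 185.164.255.255) does not contain 185.172.111.6
  185.140.0.0/15 (185.140.0.0 - 185.141.255.255) does not contain 185.172.111.6
Longest matching prefix is /14 -> interface ge-0/0/12.

ge-0/0/12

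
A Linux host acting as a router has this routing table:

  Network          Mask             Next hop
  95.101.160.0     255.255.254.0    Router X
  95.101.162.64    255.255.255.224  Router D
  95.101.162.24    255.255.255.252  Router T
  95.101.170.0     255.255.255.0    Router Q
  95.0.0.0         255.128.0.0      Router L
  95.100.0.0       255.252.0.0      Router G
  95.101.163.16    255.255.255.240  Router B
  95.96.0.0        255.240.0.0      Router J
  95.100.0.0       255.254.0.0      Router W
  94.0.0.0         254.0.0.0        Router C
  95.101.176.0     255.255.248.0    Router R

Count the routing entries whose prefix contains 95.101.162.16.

Prefixes containing 95.101.162.16:
  94.0.0.0/7 (94.0.0.0 - 95.255.255.255)
  95.0.0.0/9 (95.0.0.0 - 95.127.255.255)
  95.96.0.0/12 (95.96.0.0 - 95.111.255.255)
  95.100.0.0/14 (95.100.0.0 - 95.103.255.255)
  95.100.0.0/15 (95.100.0.0 - 95.101.255.255)
Total matching entries: 5.

5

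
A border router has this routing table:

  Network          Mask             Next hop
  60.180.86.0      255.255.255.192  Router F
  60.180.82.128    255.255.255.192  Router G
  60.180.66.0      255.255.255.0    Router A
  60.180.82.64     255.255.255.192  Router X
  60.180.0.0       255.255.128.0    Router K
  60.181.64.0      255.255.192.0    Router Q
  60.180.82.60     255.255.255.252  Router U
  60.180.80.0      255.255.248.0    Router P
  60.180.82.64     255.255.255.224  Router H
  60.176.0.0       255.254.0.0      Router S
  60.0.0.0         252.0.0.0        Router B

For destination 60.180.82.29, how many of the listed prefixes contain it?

Prefixes containing 60.180.82.29:
  60.0.0.0/6 (60.0.0.0 - 63.255.255.255)
  60.180.0.0/17 (60.180.0.0 - 60.180.127.255)
  60.180.80.0/21 (60.180.80.0 - 60.180.87.255)
Total matching entries: 3.

3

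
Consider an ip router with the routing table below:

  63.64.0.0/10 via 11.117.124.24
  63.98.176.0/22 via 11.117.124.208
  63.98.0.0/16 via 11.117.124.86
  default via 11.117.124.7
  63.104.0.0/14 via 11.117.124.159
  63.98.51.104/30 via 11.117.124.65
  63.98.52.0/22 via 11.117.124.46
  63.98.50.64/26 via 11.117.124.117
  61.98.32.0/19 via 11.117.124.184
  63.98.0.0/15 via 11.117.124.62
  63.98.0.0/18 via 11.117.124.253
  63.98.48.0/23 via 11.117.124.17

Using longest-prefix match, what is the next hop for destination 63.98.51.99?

Routes whose prefix contains 63.98.51.99:
  0.0.0.0/0 (default, matches everything) -> 11.117.124.7
  63.64.0.0/10 (63.64.0.0 - 63.127.255.255) -> 11.117.124.24
  63.98.0.0/15 (63.98.0.0 - 63.99.255.255) -> 11.117.124.62
  63.98.0.0/16 (63.98.0.0 - 63.98.255.255) -> 11.117.124.86
  63.98.0.0/18 (63.98.0.0 - 63.98.63.255) -> 11.117.124.253
More-specific entries that do NOT match:
  63.98.51.104/30 (63.98.51.104 - 63.98.51.107) does not contain 63.98.51.99
  63.98.50.64/26 (63.98.50.64 - 63.98.50.127) does not contain 63.98.51.99
  63.98.48.0/23 (63.98.48.0 - 63.98.49.255) does not contain 63.98.51.99
  63.98.176.0/22 (63.98.176.0 - 63.98.179.255) does not contain 63.98.51.99
  63.98.52.0/22 (63.98.52.0 - 63.98.55.255) does not contain 63.98.51.99
  61.98.32.0/19 (61.98.32.0 - 61.98.63.255) does not contain 63.98.51.99
Longest matching prefix is /18 -> next hop 11.117.124.253.

11.117.124.253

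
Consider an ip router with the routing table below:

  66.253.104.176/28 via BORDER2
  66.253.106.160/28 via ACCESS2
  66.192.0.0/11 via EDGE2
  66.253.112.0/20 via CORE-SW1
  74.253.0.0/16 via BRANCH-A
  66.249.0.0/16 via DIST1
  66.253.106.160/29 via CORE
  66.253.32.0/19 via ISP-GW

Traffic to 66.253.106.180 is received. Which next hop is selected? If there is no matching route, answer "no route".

no route

No entry's prefix contains 66.253.106.180; there is no default route.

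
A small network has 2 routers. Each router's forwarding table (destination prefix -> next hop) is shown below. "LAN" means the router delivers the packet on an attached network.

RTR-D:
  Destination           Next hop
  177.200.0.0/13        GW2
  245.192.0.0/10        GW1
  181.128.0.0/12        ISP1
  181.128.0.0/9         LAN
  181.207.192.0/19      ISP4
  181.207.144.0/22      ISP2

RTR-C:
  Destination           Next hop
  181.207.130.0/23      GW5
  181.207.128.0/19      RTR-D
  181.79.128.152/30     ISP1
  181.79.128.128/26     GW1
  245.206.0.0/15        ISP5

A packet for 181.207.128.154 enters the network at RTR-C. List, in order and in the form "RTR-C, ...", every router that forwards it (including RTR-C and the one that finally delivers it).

At RTR-C: longest match for 181.207.128.154 is 181.207.128.0/19 -> RTR-D
At RTR-D: longest match for 181.207.128.154 is 181.128.0.0/9 -> LAN

RTR-C, RTR-D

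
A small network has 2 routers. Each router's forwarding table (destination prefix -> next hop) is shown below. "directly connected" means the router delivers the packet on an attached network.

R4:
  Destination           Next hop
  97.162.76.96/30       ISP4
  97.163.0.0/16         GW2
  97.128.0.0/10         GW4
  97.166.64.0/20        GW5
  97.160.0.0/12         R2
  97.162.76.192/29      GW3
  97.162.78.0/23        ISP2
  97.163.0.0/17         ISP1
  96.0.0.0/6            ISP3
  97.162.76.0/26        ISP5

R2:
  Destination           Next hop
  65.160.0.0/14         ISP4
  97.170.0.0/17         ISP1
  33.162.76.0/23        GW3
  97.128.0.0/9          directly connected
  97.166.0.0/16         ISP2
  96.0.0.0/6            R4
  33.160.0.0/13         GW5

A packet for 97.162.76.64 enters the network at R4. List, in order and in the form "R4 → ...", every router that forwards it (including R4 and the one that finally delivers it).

R4 → R2

At R4: longest match for 97.162.76.64 is 97.160.0.0/12 -> R2
At R2: longest match for 97.162.76.64 is 97.128.0.0/9 -> directly connected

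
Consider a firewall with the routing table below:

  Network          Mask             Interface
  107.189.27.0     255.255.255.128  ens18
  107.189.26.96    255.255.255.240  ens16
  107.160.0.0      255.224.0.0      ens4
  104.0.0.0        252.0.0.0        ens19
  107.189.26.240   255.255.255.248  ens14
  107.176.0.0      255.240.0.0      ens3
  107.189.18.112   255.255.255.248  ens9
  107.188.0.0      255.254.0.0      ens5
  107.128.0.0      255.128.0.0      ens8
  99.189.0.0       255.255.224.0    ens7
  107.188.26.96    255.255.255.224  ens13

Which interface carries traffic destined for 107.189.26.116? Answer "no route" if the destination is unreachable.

Routes whose prefix contains 107.189.26.116:
  104.0.0.0/6 (104.0.0.0 - 107.255.255.255) -> ens19
  107.128.0.0/9 (107.128.0.0 - 107.255.255.255) -> ens8
  107.160.0.0/11 (107.160.0.0 - 107.191.255.255) -> ens4
  107.176.0.0/12 (107.176.0.0 - 107.191.255.255) -> ens3
  107.188.0.0/15 (107.188.0.0 - 107.189.255.255) -> ens5
More-specific entries that do NOT match:
  107.189.26.240/29 (107.189.26.240 - 107.189.26.247) does not contain 107.189.26.116
  107.189.18.112/29 (107.189.18.112 - 107.189.18.119) does not contain 107.189.26.116
  107.189.26.96/28 (107.189.26.96 - 107.189.26.111) does not contain 107.189.26.116
  107.188.26.96/27 (107.188.26.96 - 107.188.26.127) does not contain 107.189.26.116
  107.189.27.0/25 (107.189.27.0 - 107.189.27.127) does not contain 107.189.26.116
  99.189.0.0/19 (99.189.0.0 - 99.189.31.255) does not contain 107.189.26.116
Longest matching prefix is /15 -> interface ens5.

ens5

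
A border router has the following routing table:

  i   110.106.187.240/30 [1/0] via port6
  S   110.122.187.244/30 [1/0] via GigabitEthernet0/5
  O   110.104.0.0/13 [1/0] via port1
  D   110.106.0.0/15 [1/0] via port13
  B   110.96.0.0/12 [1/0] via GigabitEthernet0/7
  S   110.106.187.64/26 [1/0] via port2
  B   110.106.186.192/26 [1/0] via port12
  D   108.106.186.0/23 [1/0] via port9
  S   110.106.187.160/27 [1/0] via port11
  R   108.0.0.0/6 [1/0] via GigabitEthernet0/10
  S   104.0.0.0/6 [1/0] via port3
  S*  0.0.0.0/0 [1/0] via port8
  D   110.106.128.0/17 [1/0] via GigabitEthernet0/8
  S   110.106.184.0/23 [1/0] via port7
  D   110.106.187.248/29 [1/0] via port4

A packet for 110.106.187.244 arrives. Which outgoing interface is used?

GigabitEthernet0/8

Routes whose prefix contains 110.106.187.244:
  0.0.0.0/0 (default, matches everything) -> port8
  108.0.0.0/6 (108.0.0.0 - 111.255.255.255) -> GigabitEthernet0/10
  110.96.0.0/12 (110.96.0.0 - 110.111.255.255) -> GigabitEthernet0/7
  110.104.0.0/13 (110.104.0.0 - 110.111.255.255) -> port1
  110.106.0.0/15 (110.106.0.0 - 110.107.255.255) -> port13
  110.106.128.0/17 (110.106.128.0 - 110.106.255.255) -> GigabitEthernet0/8
More-specific entries that do NOT match:
  110.106.187.240/30 (110.106.187.240 - 110.106.187.243) does not contain 110.106.187.244
  110.122.187.244/30 (110.122.187.244 - 110.122.187.247) does not contain 110.106.187.244
  110.106.187.248/29 (110.106.187.248 - 110.106.187.255) does not contain 110.106.187.244
  110.106.187.160/27 (110.106.187.160 - 110.106.187.191) does not contain 110.106.187.244
  110.106.187.64/26 (110.106.187.64 - 110.106.187.127) does not contain 110.106.187.244
  110.106.186.192/26 (110.106.186.192 - 110.106.186.255) does not contain 110.106.187.244
  108.106.186.0/23 (108.106.186.0 - 108.106.187.255) does not contain 110.106.187.244
  110.106.184.0/23 (110.106.184.0 - 110.106.185.255) does not contain 110.106.187.244
Longest matching prefix is /17 -> interface GigabitEthernet0/8.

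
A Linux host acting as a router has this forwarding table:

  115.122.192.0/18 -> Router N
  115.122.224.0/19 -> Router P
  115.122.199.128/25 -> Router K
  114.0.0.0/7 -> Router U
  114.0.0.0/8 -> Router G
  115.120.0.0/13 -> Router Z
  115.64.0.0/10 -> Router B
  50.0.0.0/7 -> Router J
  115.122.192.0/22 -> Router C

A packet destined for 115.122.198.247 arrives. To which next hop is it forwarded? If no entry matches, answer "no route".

Router N

Routes whose prefix contains 115.122.198.247:
  114.0.0.0/7 (114.0.0.0 - 115.255.255.255) -> Router U
  115.64.0.0/10 (115.64.0.0 - 115.127.255.255) -> Router B
  115.120.0.0/13 (115.120.0.0 - 115.127.255.255) -> Router Z
  115.122.192.0/18 (115.122.192.0 - 115.122.255.255) -> Router N
More-specific entries that do NOT match:
  115.122.199.128/25 (115.122.199.128 - 115.122.199.255) does not contain 115.122.198.247
  115.122.192.0/22 (115.122.192.0 - 115.122.195.255) does not contain 115.122.198.247
  115.122.224.0/19 (115.122.224.0 - 115.122.255.255) does not contain 115.122.198.247
Longest matching prefix is /18 -> next hop Router N.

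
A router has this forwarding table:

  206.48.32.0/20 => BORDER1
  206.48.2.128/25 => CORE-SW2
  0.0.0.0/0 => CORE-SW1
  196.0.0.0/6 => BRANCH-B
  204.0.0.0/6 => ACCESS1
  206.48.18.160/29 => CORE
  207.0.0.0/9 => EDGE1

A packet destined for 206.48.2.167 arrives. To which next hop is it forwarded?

Routes whose prefix contains 206.48.2.167:
  0.0.0.0/0 (default, matches everything) -> CORE-SW1
  204.0.0.0/6 (204.0.0.0 - 207.255.255.255) -> ACCESS1
  206.48.2.128/25 (206.48.2.128 - 206.48.2.255) -> CORE-SW2
More-specific entries that do NOT match:
  206.48.18.160/29 (206.48.18.160 - 206.48.18.167) does not contain 206.48.2.167
Longest matching prefix is /25 -> next hop CORE-SW2.

CORE-SW2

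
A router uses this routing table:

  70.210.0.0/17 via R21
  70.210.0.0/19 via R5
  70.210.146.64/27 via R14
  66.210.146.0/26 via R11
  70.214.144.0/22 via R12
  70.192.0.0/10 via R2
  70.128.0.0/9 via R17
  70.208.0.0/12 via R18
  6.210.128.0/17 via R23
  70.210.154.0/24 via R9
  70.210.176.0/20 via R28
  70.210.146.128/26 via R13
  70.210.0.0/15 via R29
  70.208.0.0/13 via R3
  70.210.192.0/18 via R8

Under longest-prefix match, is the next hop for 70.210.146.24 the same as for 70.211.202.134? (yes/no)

yes

70.210.146.24: longest match 70.210.0.0/15 -> R29
70.211.202.134: longest match 70.210.0.0/15 -> R29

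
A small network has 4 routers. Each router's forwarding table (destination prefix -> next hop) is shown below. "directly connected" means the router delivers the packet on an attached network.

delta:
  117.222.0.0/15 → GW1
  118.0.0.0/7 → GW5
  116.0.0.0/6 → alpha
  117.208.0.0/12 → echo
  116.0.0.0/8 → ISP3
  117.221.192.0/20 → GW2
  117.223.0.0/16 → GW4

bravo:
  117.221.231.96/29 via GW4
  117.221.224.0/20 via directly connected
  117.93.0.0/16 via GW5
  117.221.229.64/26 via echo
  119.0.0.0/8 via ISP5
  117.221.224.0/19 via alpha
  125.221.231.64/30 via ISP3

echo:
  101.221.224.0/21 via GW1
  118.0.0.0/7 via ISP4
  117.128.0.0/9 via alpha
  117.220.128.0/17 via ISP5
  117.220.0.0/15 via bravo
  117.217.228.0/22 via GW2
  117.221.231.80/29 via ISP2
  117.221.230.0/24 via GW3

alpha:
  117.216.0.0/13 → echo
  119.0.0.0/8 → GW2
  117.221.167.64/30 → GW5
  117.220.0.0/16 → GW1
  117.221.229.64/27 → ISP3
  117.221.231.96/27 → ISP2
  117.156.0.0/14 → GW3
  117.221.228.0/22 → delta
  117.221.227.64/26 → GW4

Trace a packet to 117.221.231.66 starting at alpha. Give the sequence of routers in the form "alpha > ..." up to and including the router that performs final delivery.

At alpha: longest match for 117.221.231.66 is 117.221.228.0/22 -> delta
At delta: longest match for 117.221.231.66 is 117.208.0.0/12 -> echo
At echo: longest match for 117.221.231.66 is 117.220.0.0/15 -> bravo
At bravo: longest match for 117.221.231.66 is 117.221.224.0/20 -> directly connected

alpha > delta > echo > bravo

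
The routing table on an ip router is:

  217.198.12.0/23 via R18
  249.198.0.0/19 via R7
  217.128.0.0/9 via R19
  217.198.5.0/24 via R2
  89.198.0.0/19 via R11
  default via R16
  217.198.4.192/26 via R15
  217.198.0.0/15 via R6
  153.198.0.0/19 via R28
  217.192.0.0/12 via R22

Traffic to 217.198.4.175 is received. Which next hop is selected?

R6

Routes whose prefix contains 217.198.4.175:
  0.0.0.0/0 (default, matches everything) -> R16
  217.128.0.0/9 (217.128.0.0 - 217.255.255.255) -> R19
  217.192.0.0/12 (217.192.0.0 - 217.207.255.255) -> R22
  217.198.0.0/15 (217.198.0.0 - 217.199.255.255) -> R6
More-specific entries that do NOT match:
  217.198.4.192/26 (217.198.4.192 - 217.198.4.255) does not contain 217.198.4.175
  217.198.5.0/24 (217.198.5.0 - 217.198.5.255) does not contain 217.198.4.175
  217.198.12.0/23 (217.198.12.0 - 217.198.13.255) does not contain 217.198.4.175
  249.198.0.0/19 (249.198.0.0 - 249.198.31.255) does not contain 217.198.4.175
  89.198.0.0/19 (89.198.0.0 - 89.198.31.255) does not contain 217.198.4.175
  153.198.0.0/19 (153.198.0.0 - 153.198.31.255) does not contain 217.198.4.175
Longest matching prefix is /15 -> next hop R6.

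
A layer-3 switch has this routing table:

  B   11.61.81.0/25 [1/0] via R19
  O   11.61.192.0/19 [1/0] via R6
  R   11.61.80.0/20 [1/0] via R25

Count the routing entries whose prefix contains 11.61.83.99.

Prefixes containing 11.61.83.99:
  11.61.80.0/20 (11.61.80.0 - 11.61.95.255)
Total matching entries: 1.

1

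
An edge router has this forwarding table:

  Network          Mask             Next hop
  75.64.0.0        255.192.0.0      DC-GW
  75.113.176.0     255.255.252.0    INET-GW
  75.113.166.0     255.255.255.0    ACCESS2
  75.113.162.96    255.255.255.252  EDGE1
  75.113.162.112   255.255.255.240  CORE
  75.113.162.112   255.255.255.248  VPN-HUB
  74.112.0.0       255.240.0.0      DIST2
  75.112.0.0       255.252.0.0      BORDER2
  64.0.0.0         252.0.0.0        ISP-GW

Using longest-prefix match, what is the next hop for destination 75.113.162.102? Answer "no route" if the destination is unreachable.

Routes whose prefix contains 75.113.162.102:
  75.64.0.0/10 (75.64.0.0 - 75.127.255.255) -> DC-GW
  75.112.0.0/14 (75.112.0.0 - 75.115.255.255) -> BORDER2
More-specific entries that do NOT match:
  75.113.162.96/30 (75.113.162.96 - 75.113.162.99) does not contain 75.113.162.102
  75.113.162.112/29 (75.113.162.112 - 75.113.162.119) does not contain 75.113.162.102
  75.113.162.112/28 (75.113.162.112 - 75.113.162.127) does not contain 75.113.162.102
  75.113.166.0/24 (75.113.166.0 - 75.113.166.255) does not contain 75.113.162.102
  75.113.176.0/22 (75.113.176.0 - 75.113.179.255) does not contain 75.113.162.102
Longest matching prefix is /14 -> next hop BORDER2.

BORDER2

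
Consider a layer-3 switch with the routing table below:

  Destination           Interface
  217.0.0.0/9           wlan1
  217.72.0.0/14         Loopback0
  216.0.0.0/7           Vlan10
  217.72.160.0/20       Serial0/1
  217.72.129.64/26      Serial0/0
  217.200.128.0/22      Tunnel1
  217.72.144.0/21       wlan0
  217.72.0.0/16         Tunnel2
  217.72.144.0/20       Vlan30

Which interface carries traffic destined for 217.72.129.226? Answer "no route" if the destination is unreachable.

Tunnel2

Routes whose prefix contains 217.72.129.226:
  216.0.0.0/7 (216.0.0.0 - 217.255.255.255) -> Vlan10
  217.0.0.0/9 (217.0.0.0 - 217.127.255.255) -> wlan1
  217.72.0.0/14 (217.72.0.0 - 217.75.255.255) -> Loopback0
  217.72.0.0/16 (217.72.0.0 - 217.72.255.255) -> Tunnel2
More-specific entries that do NOT match:
  217.72.129.64/26 (217.72.129.64 - 217.72.129.127) does not contain 217.72.129.226
  217.200.128.0/22 (217.200.128.0 - 217.200.131.255) does not contain 217.72.129.226
  217.72.144.0/21 (217.72.144.0 - 217.72.151.255) does not contain 217.72.129.226
  217.72.160.0/20 (217.72.160.0 - 217.72.175.255) does not contain 217.72.129.226
  217.72.144.0/20 (217.72.144.0 - 217.72.159.255) does not contain 217.72.129.226
Longest matching prefix is /16 -> interface Tunnel2.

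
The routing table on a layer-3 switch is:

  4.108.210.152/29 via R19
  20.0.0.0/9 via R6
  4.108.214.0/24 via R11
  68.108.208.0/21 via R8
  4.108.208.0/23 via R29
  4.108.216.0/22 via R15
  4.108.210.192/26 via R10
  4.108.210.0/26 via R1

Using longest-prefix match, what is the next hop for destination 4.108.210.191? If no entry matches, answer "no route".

no route

No entry's prefix contains 4.108.210.191; there is no default route.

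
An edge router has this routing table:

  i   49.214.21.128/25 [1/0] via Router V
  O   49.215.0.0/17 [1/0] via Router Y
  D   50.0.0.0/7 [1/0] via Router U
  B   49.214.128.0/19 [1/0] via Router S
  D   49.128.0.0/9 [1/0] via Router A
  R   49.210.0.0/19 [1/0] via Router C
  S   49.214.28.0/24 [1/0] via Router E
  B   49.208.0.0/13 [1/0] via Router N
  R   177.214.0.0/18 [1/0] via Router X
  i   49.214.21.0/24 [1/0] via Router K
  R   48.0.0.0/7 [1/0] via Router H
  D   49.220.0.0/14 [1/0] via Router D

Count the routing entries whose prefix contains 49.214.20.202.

Prefixes containing 49.214.20.202:
  48.0.0.0/7 (48.0.0.0 - 49.255.255.255)
  49.128.0.0/9 (49.128.0.0 - 49.255.255.255)
  49.208.0.0/13 (49.208.0.0 - 49.215.255.255)
Total matching entries: 3.

3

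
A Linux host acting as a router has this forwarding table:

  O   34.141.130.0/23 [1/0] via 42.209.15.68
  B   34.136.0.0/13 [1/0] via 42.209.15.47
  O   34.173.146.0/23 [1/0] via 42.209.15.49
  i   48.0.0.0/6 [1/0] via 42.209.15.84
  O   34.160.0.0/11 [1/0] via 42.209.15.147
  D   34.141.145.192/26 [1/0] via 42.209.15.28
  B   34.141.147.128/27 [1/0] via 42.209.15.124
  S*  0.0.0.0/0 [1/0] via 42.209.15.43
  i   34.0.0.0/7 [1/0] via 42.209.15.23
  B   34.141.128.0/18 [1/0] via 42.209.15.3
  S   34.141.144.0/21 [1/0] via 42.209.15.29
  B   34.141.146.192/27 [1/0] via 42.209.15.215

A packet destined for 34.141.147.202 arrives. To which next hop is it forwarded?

Routes whose prefix contains 34.141.147.202:
  0.0.0.0/0 (default, matches everything) -> 42.209.15.43
  34.0.0.0/7 (34.0.0.0 - 35.255.255.255) -> 42.209.15.23
  34.136.0.0/13 (34.136.0.0 - 34.143.255.255) -> 42.209.15.47
  34.141.128.0/18 (34.141.128.0 - 34.141.191.255) -> 42.209.15.3
  34.141.144.0/21 (34.141.144.0 - 34.141.151.255) -> 42.209.15.29
More-specific entries that do NOT match:
  34.141.147.128/27 (34.141.147.128 - 34.141.147.159) does not contain 34.141.147.202
  34.141.146.192/27 (34.141.146.192 - 34.141.146.223) does not contain 34.141.147.202
  34.141.145.192/26 (34.141.145.192 - 34.141.145.255) does not contain 34.141.147.202
  34.141.130.0/23 (34.141.130.0 - 34.141.131.255) does not contain 34.141.147.202
  34.173.146.0/23 (34.173.146.0 - 34.173.147.255) does not contain 34.141.147.202
Longest matching prefix is /21 -> next hop 42.209.15.29.

42.209.15.29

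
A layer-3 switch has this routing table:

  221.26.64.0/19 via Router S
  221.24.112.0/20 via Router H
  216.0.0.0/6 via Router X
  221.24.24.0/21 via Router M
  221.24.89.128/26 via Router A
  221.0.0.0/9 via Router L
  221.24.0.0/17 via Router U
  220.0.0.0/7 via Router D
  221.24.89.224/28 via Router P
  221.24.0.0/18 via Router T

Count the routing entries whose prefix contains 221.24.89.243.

Prefixes containing 221.24.89.243:
  220.0.0.0/7 (220.0.0.0 - 221.255.255.255)
  221.0.0.0/9 (221.0.0.0 - 221.127.255.255)
  221.24.0.0/17 (221.24.0.0 - 221.24.127.255)
Total matching entries: 3.

3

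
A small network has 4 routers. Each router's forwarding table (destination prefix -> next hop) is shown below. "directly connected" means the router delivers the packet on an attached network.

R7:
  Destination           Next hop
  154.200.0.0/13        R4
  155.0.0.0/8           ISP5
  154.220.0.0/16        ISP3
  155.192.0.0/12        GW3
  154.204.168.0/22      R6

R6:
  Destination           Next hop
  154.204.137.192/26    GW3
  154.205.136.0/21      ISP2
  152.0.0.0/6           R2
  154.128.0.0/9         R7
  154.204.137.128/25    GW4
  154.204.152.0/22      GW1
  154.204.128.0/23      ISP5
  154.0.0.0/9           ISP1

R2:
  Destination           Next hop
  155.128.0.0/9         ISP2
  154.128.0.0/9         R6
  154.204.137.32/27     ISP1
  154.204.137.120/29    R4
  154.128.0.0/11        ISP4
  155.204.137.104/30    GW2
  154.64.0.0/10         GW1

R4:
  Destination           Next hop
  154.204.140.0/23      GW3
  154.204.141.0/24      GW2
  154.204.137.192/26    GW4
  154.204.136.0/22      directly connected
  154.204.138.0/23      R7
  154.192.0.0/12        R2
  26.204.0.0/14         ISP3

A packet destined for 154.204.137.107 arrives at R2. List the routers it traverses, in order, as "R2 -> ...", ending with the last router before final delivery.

At R2: longest match for 154.204.137.107 is 154.128.0.0/9 -> R6
At R6: longest match for 154.204.137.107 is 154.128.0.0/9 -> R7
At R7: longest match for 154.204.137.107 is 154.200.0.0/13 -> R4
At R4: longest match for 154.204.137.107 is 154.204.136.0/22 -> directly connected

R2 -> R6 -> R7 -> R4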